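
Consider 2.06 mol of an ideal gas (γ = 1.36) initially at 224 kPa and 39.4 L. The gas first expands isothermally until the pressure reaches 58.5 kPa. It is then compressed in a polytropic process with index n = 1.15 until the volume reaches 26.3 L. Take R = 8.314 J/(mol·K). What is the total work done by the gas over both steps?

-5780 J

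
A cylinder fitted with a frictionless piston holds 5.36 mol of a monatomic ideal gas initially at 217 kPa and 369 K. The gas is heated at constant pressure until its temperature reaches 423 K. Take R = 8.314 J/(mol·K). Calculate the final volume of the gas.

86.9 L

V₁ = nRT₁/P₁ = 5.36×8.314×369/217 = 75.8 L.
Isobaric: P stays 217 kPa; V/T = const ⇒ T₂ = 423 K, V₂ = 86.9 L.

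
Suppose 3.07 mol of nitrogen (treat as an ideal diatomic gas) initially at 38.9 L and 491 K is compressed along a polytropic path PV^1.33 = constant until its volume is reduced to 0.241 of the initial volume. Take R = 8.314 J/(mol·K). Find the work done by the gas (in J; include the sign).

P₁ = nRT₁/V₁ = 3.07×8.314×491/38.9 = 322 kPa.
Polytropic n=1.33: T₂ = T₁(V₁/V₂)^(n−1) = 491×(4.15)^0.33 = 785 K; P₂ = P₁(V₁/V₂)^n = 2140 kPa.
W = (P₁V₁−P₂V₂)/(n−1) = (322×38.9−2140×9.37)/0.33 = -22800 J.

-22800 J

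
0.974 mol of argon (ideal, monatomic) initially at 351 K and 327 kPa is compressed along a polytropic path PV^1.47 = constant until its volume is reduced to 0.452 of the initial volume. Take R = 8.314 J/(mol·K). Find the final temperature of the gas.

V₁ = nRT₁/P₁ = 0.974×8.314×351/327 = 8.69 L.
Polytropic n=1.47: T₂ = T₁(V₁/V₂)^(n−1) = 351×(2.21)^0.47 = 510 K; P₂ = P₁(V₁/V₂)^n = 1050 kPa.

510 K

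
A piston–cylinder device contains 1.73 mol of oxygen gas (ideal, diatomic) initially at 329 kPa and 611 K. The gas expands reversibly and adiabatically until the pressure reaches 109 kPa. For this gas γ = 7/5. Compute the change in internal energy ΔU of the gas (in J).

-5950 J

V₁ = nRT₁/P₁ = 1.73×8.314×611/329 = 26.7 L.
Adiabatic: T₂/T₁ = (P₂/P₁)^((γ−1)/γ) ⇒ T₂ = 611×(0.331)^0.286 = 446 K; V₂ = 58.8 L.
For an ideal gas ΔU = nCvΔT with Cv = (5/2)R = 20.8 J/(mol·K).
ΔU = 1.73×20.8×(446−611) = -5950 J.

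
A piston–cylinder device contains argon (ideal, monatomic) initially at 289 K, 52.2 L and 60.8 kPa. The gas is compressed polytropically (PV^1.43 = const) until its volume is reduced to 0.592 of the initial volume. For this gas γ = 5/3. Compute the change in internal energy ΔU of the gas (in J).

1200 J

n = P₁V₁/(RT₁) = 60.8×52.2/(8.314×289) = 1.32 mol.
Polytropic n=1.43: T₂ = T₁(V₁/V₂)^(n−1) = 289×(1.69)^0.43 = 362 K; P₂ = P₁(V₁/V₂)^n = 129 kPa.
For an ideal gas ΔU = nCvΔT with Cv = (3/2)R = 12.5 J/(mol·K).
ΔU = 1.32×12.5×(362−289) = 1200 J.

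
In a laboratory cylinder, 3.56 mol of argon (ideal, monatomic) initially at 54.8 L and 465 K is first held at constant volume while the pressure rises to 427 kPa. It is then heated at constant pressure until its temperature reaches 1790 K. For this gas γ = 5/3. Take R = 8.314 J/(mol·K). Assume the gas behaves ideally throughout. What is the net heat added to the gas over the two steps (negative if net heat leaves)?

88400 J

P₁ = nRT₁/V₁ = 3.56×8.314×465/54.8 = 251 kPa.
Step 1 — Isochoric: V stays 54.8 L; P/T = const ⇒ T₂ = 791 K, P₂ = 427 kPa.
W = 0 (no volume change).
ΔU = nCvΔT = 3.56×12.5×(791−465) = 14500 J.
Q = ΔU = 14500 J.
State after step 1: P = 427 kPa, V = 54.8 L, T = 791 K.
Step 2 — Isobaric: P stays 427 kPa; V/T = const ⇒ T₂ = 1790 K, V₂ = 124 L.
W = PΔV = 427×(124−54.8) kPa·L = 29600 J.
ΔU = nCvΔT = 3.56×12.5×(1790−791) = 44400 J.
Q = ΔU + W = nCpΔT = 74000 J.
Net over both steps: W = 29600 J, Q = 88400 J, ΔU = 58800 J.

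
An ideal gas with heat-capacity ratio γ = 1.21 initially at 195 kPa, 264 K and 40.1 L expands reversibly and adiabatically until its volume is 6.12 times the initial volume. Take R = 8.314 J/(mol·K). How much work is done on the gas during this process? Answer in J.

n = P₁V₁/(RT₁) = 195×40.1/(8.314×264) = 3.56 mol.
Adiabatic: TV^(γ−1) = const ⇒ T₂ = 264×(0.163)^0.210 = 180 K; PV^γ = const ⇒ P₂ = 21.8 kPa.
ΔU = nCvΔT = 3.56×39.6×(180−264) = -11800 J.
Q = 0 for an adiabatic process, so W = −ΔU = 11800 J.
Work done on the gas = −W_by = -11800 J.

-11800 J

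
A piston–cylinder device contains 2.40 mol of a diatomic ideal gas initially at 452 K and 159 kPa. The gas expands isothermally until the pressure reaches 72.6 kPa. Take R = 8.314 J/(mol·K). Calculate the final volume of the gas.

124 L

V₁ = nRT₁/P₁ = 2.40×8.314×452/159 = 56.7 L.
Isothermal: T stays 452 K; PV = const ⇒ V₂ = 124 L, P₂ = 72.6 kPa.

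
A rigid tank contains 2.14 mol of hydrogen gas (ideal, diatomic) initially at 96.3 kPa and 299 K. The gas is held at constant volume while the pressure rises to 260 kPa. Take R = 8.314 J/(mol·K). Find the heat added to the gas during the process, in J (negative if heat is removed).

22600 J

V₁ = nRT₁/P₁ = 2.14×8.314×299/96.3 = 55.2 L.
Isochoric: V stays 55.2 L; P/T = const ⇒ T₂ = 807 K, P₂ = 260 kPa.
W = 0 (no volume change).
ΔU = nCvΔT = 2.14×20.8×(807−299) = 22600 J.
Q = ΔU = 22600 J.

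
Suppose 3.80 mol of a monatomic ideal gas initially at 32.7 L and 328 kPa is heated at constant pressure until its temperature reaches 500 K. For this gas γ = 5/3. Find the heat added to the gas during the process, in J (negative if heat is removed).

12700 J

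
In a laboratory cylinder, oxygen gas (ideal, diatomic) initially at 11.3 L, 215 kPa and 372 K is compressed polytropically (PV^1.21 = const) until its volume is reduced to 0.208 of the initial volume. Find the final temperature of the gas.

Polytropic n=1.21: T₂ = T₁(V₁/V₂)^(n−1) = 372×(4.81)^0.21 = 517 K; P₂ = P₁(V₁/V₂)^n = 1440 kPa.

517 K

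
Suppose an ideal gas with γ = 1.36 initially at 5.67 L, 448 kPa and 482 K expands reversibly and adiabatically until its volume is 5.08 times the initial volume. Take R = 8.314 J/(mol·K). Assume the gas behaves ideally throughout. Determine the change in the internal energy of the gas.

-3130 J

n = P₁V₁/(RT₁) = 448×5.67/(8.314×482) = 0.634 mol.
Adiabatic: TV^(γ−1) = const ⇒ T₂ = 482×(0.197)^0.360 = 268 K; PV^γ = const ⇒ P₂ = 49.1 kPa.
For an ideal gas ΔU = nCvΔT with Cv = R/(γ−1) = 23.1 J/(mol·K).
ΔU = 0.634×23.1×(268−482) = -3130 J.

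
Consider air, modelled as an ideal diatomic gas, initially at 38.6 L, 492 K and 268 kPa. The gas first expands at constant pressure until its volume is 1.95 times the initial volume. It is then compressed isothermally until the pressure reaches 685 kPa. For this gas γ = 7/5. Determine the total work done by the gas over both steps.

-9100 J

n = P₁V₁/(RT₁) = 268×38.6/(8.314×492) = 2.53 mol.
Step 1 — Isobaric: P stays 268 kPa; V/T = const ⇒ T₂ = 959 K, V₂ = 75.3 L.
W = PΔV = 268×(75.3−38.6) kPa·L = 9830 J.
ΔU = nCvΔT = 2.53×20.8×(959−492) = 24600 J.
Q = ΔU + W = nCpΔT = 34400 J.
State after step 1: P = 268 kPa, V = 75.3 L, T = 959 K.
Step 2 — Isothermal: T stays 959 K; PV = const ⇒ V₂ = 29.4 L, P₂ = 685 kPa.
ΔU = 0 (ideal gas, T constant).
W = nRT ln(V₂/V₁) = 2.53×8.314×959×ln(0.391) = -18900 J.
Q = ΔU + W = -18900 J.
Net over both steps: W = -9100 J, Q = 15500 J, ΔU = 24600 J.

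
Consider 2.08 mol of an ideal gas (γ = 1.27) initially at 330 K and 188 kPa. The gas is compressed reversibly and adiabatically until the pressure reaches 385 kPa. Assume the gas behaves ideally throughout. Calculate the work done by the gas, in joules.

V₁ = nRT₁/P₁ = 2.08×8.314×330/188 = 30.4 L.
Adiabatic: T₂/T₁ = (P₂/P₁)^((γ−1)/γ) ⇒ T₂ = 330×(2.05)^0.213 = 384 K; V₂ = 17.3 L.
ΔU = nCvΔT = 2.08×30.8×(384−330) = 3480 J.
Q = 0 for an adiabatic process, so W = −ΔU = -3480 J.

-3480 J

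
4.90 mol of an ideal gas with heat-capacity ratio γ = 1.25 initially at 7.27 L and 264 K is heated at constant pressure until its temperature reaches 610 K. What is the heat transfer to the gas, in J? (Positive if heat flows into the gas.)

70500 J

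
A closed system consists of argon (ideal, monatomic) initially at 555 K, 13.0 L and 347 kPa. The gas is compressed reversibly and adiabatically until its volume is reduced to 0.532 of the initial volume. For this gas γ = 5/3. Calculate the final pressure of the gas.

Adiabatic: TV^(γ−1) = const ⇒ T₂ = 555×(1.88)^0.667 = 845 K; PV^γ = const ⇒ P₂ = 993 kPa.

993 kPa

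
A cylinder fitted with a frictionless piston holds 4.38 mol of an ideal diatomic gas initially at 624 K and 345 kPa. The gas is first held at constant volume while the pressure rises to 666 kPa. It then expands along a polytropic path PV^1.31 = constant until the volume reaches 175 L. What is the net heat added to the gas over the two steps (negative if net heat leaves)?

61200 J

V₁ = nRT₁/P₁ = 4.38×8.314×624/345 = 65.9 L.
Step 1 — Isochoric: V stays 65.9 L; P/T = const ⇒ T₂ = 1200 K, P₂ = 666 kPa.
W = 0 (no volume change).
ΔU = nCvΔT = 4.38×20.8×(1200−624) = 52900 J.
Q = ΔU = 52900 J.
State after step 1: P = 666 kPa, V = 65.9 L, T = 1200 K.
Step 2 — Polytropic n=1.31: T₂ = T₁(V₁/V₂)^(n−1) = 1200×(0.376)^0.31 = 890 K; P₂ = P₁(V₁/V₂)^n = 185 kPa.
W = (P₁V₁−P₂V₂)/(n−1) = (666×65.9−185×175)/0.31 = 37000 J.
ΔU = nCvΔT = 4.38×20.8×(890−1200) = -28700 J.
Q = ΔU + W = 8320 J.
Net over both steps: W = 37000 J, Q = 61200 J, ΔU = 24200 J.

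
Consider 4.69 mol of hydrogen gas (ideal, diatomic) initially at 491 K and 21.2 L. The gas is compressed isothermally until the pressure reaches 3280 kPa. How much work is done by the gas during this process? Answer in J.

-24700 J

P₁ = nRT₁/V₁ = 4.69×8.314×491/21.2 = 903 kPa.
Isothermal: T stays 491 K; PV = const ⇒ V₂ = 5.84 L, P₂ = 3280 kPa.
W = nRT ln(V₂/V₁) = 4.69×8.314×491×ln(0.275) = -24700 J.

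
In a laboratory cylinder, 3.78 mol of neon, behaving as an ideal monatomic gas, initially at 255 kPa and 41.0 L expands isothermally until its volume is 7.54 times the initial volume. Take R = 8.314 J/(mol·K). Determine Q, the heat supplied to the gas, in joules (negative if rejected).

T₁ = P₁V₁/(nR) = 255×41.0/(3.78×8.314) = 333 K.
Isothermal: T stays 333 K; PV = const ⇒ V₂ = 309 L, P₂ = 33.8 kPa.
ΔU = 0 (ideal gas, T constant).
W = nRT ln(V₂/V₁) = 3.78×8.314×333×ln(7.54) = 21100 J.
Q = ΔU + W = 21100 J.

21100 J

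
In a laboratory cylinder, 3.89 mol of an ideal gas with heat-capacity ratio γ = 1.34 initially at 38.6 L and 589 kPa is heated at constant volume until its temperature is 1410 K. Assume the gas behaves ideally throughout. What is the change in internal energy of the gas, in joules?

T₁ = P₁V₁/(nR) = 589×38.6/(3.89×8.314) = 703 K.
Isochoric: V stays 38.6 L; P/T = const ⇒ T₂ = 1410 K, P₂ = 1180 kPa.
For an ideal gas ΔU = nCvΔT with Cv = R/(γ−1) = 24.5 J/(mol·K).
ΔU = 3.89×24.5×(1410−703) = 67300 J.

67300 J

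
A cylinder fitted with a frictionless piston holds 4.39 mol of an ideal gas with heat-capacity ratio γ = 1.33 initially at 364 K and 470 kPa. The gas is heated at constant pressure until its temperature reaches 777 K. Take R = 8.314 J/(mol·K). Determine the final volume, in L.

V₁ = nRT₁/P₁ = 4.39×8.314×364/470 = 28.3 L.
Isobaric: P stays 470 kPa; V/T = const ⇒ T₂ = 777 K, V₂ = 60.3 L.

60.3 L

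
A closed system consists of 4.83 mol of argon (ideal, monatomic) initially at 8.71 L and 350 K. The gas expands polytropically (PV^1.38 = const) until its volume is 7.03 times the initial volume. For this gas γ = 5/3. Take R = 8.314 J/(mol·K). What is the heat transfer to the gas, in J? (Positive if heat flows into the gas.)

P₁ = nRT₁/V₁ = 4.83×8.314×350/8.71 = 1610 kPa.
Polytropic n=1.38: T₂ = T₁(V₁/V₂)^(n−1) = 350×(0.142)^0.38 = 167 K; P₂ = P₁(V₁/V₂)^n = 109 kPa.
W = (P₁V₁−P₂V₂)/(n−1) = (1610×8.71−109×61.2)/0.38 = 19400 J.
ΔU = nCvΔT = 4.83×12.5×(167−350) = -11000 J.
Q = ΔU + W = 8320 J.

8320 J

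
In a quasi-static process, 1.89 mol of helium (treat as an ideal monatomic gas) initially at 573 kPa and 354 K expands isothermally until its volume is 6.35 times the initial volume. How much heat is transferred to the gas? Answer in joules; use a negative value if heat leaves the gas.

10300 J

V₁ = nRT₁/P₁ = 1.89×8.314×354/573 = 9.71 L.
Isothermal: T stays 354 K; PV = const ⇒ V₂ = 61.6 L, P₂ = 90.2 kPa.
ΔU = 0 (ideal gas, T constant).
W = nRT ln(V₂/V₁) = 1.89×8.314×354×ln(6.35) = 10300 J.
Q = ΔU + W = 10300 J.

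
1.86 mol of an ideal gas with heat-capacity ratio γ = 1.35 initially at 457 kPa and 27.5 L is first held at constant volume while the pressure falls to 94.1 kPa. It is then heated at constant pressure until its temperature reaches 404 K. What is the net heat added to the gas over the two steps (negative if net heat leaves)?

T₁ = P₁V₁/(nR) = 457×27.5/(1.86×8.314) = 813 K.
Step 1 — Isochoric: V stays 27.5 L; P/T = const ⇒ T₂ = 167 K, P₂ = 94.1 kPa.
W = 0 (no volume change).
ΔU = nCvΔT = 1.86×23.8×(167−813) = -28500 J.
Q = ΔU = -28500 J.
State after step 1: P = 94.1 kPa, V = 27.5 L, T = 167 K.
Step 2 — Isobaric: P stays 94.1 kPa; V/T = const ⇒ T₂ = 404 K, V₂ = 66.4 L.
W = PΔV = 94.1×(66.4−27.5) kPa·L = 3660 J.
ΔU = nCvΔT = 1.86×23.8×(404−167) = 10500 J.
Q = ΔU + W = nCpΔT = 14100 J.
Net over both steps: W = 3660 J, Q = -14400 J, ΔU = -18100 J.

-14400 J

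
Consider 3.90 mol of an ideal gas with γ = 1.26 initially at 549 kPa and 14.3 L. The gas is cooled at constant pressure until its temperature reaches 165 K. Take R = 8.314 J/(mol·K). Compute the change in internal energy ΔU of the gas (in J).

-9620 J

T₁ = P₁V₁/(nR) = 549×14.3/(3.90×8.314) = 242 K.
Isobaric: P stays 549 kPa; V/T = const ⇒ T₂ = 165 K, V₂ = 9.75 L.
For an ideal gas ΔU = nCvΔT with Cv = R/(γ−1) = 32.0 J/(mol·K).
ΔU = 3.90×32.0×(165−242) = -9620 J.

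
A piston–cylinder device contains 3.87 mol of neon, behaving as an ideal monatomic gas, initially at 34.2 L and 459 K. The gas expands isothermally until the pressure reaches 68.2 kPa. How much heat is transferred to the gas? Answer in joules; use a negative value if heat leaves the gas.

P₁ = nRT₁/V₁ = 3.87×8.314×459/34.2 = 432 kPa.
Isothermal: T stays 459 K; PV = const ⇒ V₂ = 217 L, P₂ = 68.2 kPa.
ΔU = 0 (ideal gas, T constant).
W = nRT ln(V₂/V₁) = 3.87×8.314×459×ln(6.33) = 27300 J.
Q = ΔU + W = 27300 J.

27300 J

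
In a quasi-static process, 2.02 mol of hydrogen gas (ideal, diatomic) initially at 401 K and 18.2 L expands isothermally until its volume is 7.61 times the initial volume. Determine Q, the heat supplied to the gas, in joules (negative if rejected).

13700 J

P₁ = nRT₁/V₁ = 2.02×8.314×401/18.2 = 370 kPa.
Isothermal: T stays 401 K; PV = const ⇒ V₂ = 139 L, P₂ = 48.6 kPa.
ΔU = 0 (ideal gas, T constant).
W = nRT ln(V₂/V₁) = 2.02×8.314×401×ln(7.61) = 13700 J.
Q = ΔU + W = 13700 J.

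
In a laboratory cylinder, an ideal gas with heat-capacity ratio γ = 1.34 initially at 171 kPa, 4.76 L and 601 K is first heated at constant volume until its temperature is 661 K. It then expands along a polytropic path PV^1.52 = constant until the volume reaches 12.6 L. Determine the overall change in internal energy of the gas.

-807 J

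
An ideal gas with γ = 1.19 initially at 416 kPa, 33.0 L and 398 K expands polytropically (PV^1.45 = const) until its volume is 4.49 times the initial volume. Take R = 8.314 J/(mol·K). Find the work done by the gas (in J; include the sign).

15000 J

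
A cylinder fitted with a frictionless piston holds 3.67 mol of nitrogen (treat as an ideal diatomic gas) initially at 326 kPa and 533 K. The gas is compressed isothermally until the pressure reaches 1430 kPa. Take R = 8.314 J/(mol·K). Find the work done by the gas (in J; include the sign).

V₁ = nRT₁/P₁ = 3.67×8.314×533/326 = 49.9 L.
Isothermal: T stays 533 K; PV = const ⇒ V₂ = 11.4 L, P₂ = 1430 kPa.
W = nRT ln(V₂/V₁) = 3.67×8.314×533×ln(0.228) = -24000 J.

-24000 J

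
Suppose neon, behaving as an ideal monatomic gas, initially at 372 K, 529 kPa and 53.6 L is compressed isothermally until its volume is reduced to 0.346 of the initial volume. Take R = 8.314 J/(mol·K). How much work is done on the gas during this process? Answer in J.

n = P₁V₁/(RT₁) = 529×53.6/(8.314×372) = 9.17 mol.
Isothermal: T stays 372 K; PV = const ⇒ V₂ = 18.5 L, P₂ = 1530 kPa.
W = nRT ln(V₂/V₁) = 9.17×8.314×372×ln(0.346) = -30100 J.
Work done on the gas = −W_by = 30100 J.

30100 J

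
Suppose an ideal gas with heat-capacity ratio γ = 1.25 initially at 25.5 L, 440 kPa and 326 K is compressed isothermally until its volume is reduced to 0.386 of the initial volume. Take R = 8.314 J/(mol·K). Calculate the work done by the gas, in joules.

-10700 J

n = P₁V₁/(RT₁) = 440×25.5/(8.314×326) = 4.14 mol.
Isothermal: T stays 326 K; PV = const ⇒ V₂ = 9.84 L, P₂ = 1140 kPa.
W = nRT ln(V₂/V₁) = 4.14×8.314×326×ln(0.386) = -10700 J.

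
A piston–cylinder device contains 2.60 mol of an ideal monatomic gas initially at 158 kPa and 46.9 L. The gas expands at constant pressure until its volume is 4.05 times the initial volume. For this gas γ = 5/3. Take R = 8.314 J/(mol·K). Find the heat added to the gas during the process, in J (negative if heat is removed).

56500 J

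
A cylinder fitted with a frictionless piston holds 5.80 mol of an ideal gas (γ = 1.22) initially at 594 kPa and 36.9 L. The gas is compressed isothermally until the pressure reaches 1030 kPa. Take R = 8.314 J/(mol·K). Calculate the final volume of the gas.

21.3 L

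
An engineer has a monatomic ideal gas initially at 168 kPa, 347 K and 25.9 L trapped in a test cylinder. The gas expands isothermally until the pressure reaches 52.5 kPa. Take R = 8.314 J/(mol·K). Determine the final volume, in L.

82.9 L

Isothermal: T stays 347 K; PV = const ⇒ V₂ = 82.9 L, P₂ = 52.5 kPa.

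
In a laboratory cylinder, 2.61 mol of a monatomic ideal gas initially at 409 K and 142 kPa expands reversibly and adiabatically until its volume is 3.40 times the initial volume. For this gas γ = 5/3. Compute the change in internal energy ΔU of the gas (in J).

V₁ = nRT₁/P₁ = 2.61×8.314×409/142 = 62.5 L.
Adiabatic: TV^(γ−1) = const ⇒ T₂ = 409×(0.294)^0.667 = 181 K; PV^γ = const ⇒ P₂ = 18.5 kPa.
For an ideal gas ΔU = nCvΔT with Cv = (3/2)R = 12.5 J/(mol·K).
ΔU = 2.61×12.5×(181−409) = -7420 J.

-7420 J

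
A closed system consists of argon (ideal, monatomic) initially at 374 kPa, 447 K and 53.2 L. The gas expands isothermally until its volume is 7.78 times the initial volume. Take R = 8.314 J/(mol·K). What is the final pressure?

Isothermal: T stays 447 K; PV = const ⇒ V₂ = 414 L, P₂ = 48.1 kPa.

48.1 kPa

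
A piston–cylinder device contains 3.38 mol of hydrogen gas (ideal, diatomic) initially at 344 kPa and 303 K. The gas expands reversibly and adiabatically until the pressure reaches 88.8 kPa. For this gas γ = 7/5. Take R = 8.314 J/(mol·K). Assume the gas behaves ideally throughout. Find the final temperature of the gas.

206 K

V₁ = nRT₁/P₁ = 3.38×8.314×303/344 = 24.8 L.
Adiabatic: T₂/T₁ = (P₂/P₁)^((γ−1)/γ) ⇒ T₂ = 303×(0.258)^0.286 = 206 K; V₂ = 65.1 L.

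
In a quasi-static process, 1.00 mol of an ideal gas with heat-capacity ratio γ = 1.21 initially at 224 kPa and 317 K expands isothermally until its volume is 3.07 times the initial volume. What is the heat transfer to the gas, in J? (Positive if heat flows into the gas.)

V₁ = nRT₁/P₁ = 1.00×8.314×317/224 = 11.8 L.
Isothermal: T stays 317 K; PV = const ⇒ V₂ = 36.1 L, P₂ = 73.0 kPa.
ΔU = 0 (ideal gas, T constant).
W = nRT ln(V₂/V₁) = 1.00×8.314×317×ln(3.07) = 2960 J.
Q = ΔU + W = 2960 J.

2960 J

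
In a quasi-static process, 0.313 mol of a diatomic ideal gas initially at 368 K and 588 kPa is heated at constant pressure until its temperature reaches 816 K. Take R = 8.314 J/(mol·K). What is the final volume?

V₁ = nRT₁/P₁ = 0.313×8.314×368/588 = 1.63 L.
Isobaric: P stays 588 kPa; V/T = const ⇒ T₂ = 816 K, V₂ = 3.61 L.

3.61 L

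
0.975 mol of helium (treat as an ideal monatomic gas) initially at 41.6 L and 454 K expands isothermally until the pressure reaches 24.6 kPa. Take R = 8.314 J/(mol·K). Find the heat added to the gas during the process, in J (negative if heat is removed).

4710 J

P₁ = nRT₁/V₁ = 0.975×8.314×454/41.6 = 88.5 kPa.
Isothermal: T stays 454 K; PV = const ⇒ V₂ = 150 L, P₂ = 24.6 kPa.
ΔU = 0 (ideal gas, T constant).
W = nRT ln(V₂/V₁) = 0.975×8.314×454×ln(3.60) = 4710 J.
Q = ΔU + W = 4710 J.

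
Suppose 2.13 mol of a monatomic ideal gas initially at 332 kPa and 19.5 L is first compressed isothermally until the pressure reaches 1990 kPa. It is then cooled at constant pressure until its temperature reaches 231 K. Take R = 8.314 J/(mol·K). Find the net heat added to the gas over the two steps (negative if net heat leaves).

-17600 J

T₁ = P₁V₁/(nR) = 332×19.5/(2.13×8.314) = 366 K.
Step 1 — Isothermal: T stays 366 K; PV = const ⇒ V₂ = 3.25 L, P₂ = 1990 kPa.
ΔU = 0 (ideal gas, T constant).
W = nRT ln(V₂/V₁) = 2.13×8.314×366×ln(0.167) = -11600 J.
Q = ΔU + W = -11600 J.
State after step 1: P = 1990 kPa, V = 3.25 L, T = 366 K.
Step 2 — Isobaric: P stays 1990 kPa; V/T = const ⇒ T₂ = 231 K, V₂ = 2.06 L.
W = PΔV = 1990×(2.06−3.25) kPa·L = -2380 J.
ΔU = nCvΔT = 2.13×12.5×(231−366) = -3570 J.
Q = ΔU + W = nCpΔT = -5960 J.
Net over both steps: W = -14000 J, Q = -17600 J, ΔU = -3570 J.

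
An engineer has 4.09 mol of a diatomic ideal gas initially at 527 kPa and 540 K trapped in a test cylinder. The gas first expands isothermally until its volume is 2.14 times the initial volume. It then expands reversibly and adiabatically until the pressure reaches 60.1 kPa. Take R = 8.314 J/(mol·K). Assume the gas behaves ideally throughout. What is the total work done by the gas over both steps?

V₁ = nRT₁/P₁ = 4.09×8.314×540/527 = 34.8 L.
Step 1 — Isothermal: T stays 540 K; PV = const ⇒ V₂ = 74.6 L, P₂ = 246 kPa.
ΔU = 0 (ideal gas, T constant).
W = nRT ln(V₂/V₁) = 4.09×8.314×540×ln(2.14) = 14000 J.
Q = ΔU + W = 14000 J.
State after step 1: P = 246 kPa, V = 74.6 L, T = 540 K.
Step 2 — Adiabatic: T₂/T₁ = (P₂/P₁)^((γ−1)/γ) ⇒ T₂ = 540×(0.244)^0.286 = 361 K; V₂ = 204 L.
ΔU = nCvΔT = 4.09×20.8×(361−540) = -15200 J.
Q = 0 for an adiabatic process, so W = −ΔU = 15200 J.
Net over both steps: W = 29200 J, Q = 14000 J, ΔU = -15200 J.

29200 J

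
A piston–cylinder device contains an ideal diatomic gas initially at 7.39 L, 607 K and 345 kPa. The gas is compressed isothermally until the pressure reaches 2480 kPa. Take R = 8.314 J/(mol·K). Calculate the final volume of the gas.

Isothermal: T stays 607 K; PV = const ⇒ V₂ = 1.03 L, P₂ = 2480 kPa.

1.03 L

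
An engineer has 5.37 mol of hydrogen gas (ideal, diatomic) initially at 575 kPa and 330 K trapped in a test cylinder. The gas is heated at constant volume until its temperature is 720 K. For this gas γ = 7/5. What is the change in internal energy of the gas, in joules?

43500 J

V₁ = nRT₁/P₁ = 5.37×8.314×330/575 = 25.6 L.
Isochoric: V stays 25.6 L; P/T = const ⇒ T₂ = 720 K, P₂ = 1250 kPa.
For an ideal gas ΔU = nCvΔT with Cv = (5/2)R = 20.8 J/(mol·K).
ΔU = 5.37×20.8×(720−330) = 43500 J.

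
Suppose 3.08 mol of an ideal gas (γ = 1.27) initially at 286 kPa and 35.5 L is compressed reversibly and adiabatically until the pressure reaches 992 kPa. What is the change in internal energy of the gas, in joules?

T₁ = P₁V₁/(nR) = 286×35.5/(3.08×8.314) = 396 K.
Adiabatic: T₂/T₁ = (P₂/P₁)^((γ−1)/γ) ⇒ T₂ = 396×(3.47)^0.213 = 516 K; V₂ = 13.3 L.
For an ideal gas ΔU = nCvΔT with Cv = R/(γ−1) = 30.8 J/(mol·K).
ΔU = 3.08×30.8×(516−396) = 11400 J.

11400 J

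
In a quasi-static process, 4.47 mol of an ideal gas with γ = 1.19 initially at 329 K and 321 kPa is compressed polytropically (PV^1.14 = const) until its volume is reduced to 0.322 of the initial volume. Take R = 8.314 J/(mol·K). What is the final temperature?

386 K

V₁ = nRT₁/P₁ = 4.47×8.314×329/321 = 38.1 L.
Polytropic n=1.14: T₂ = T₁(V₁/V₂)^(n−1) = 329×(3.11)^0.14 = 386 K; P₂ = P₁(V₁/V₂)^n = 1170 kPa.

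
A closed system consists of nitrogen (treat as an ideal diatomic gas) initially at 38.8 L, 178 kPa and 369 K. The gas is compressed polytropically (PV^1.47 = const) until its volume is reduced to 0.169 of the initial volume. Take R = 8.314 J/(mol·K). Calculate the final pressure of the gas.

Polytropic n=1.47: T₂ = T₁(V₁/V₂)^(n−1) = 369×(5.92)^0.47 = 851 K; P₂ = P₁(V₁/V₂)^n = 2430 kPa.

2430 kPa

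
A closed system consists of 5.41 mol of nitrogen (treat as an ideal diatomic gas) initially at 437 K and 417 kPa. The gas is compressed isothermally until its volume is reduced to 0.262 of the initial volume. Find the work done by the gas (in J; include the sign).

V₁ = nRT₁/P₁ = 5.41×8.314×437/417 = 47.1 L.
Isothermal: T stays 437 K; PV = const ⇒ V₂ = 12.3 L, P₂ = 1590 kPa.
W = nRT ln(V₂/V₁) = 5.41×8.314×437×ln(0.262) = -26300 J.

-26300 J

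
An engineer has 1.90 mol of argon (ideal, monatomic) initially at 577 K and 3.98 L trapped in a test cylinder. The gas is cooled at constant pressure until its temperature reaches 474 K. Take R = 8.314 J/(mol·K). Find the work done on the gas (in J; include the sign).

P₁ = nRT₁/V₁ = 1.90×8.314×577/3.98 = 2290 kPa.
Isobaric: P stays 2290 kPa; V/T = const ⇒ T₂ = 474 K, V₂ = 3.27 L.
W = PΔV = 2290×(3.27−3.98) kPa·L = -1630 J.
Work done on the gas = −W_by = 1630 J.

1630 J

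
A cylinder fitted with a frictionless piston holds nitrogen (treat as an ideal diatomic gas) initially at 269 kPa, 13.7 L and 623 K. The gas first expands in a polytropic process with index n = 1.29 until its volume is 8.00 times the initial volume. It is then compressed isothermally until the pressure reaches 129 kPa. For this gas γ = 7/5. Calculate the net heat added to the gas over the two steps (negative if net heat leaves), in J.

n = P₁V₁/(RT₁) = 269×13.7/(8.314×623) = 0.711 mol.
Step 1 — Polytropic n=1.29: T₂ = T₁(V₁/V₂)^(n−1) = 623×(0.125)^0.29 = 341 K; P₂ = P₁(V₁/V₂)^n = 18.4 kPa.
W = (P₁V₁−P₂V₂)/(n−1) = (269×13.7−18.4×110)/0.29 = 5750 J.
ΔU = nCvΔT = 0.711×20.8×(341−623) = -4170 J.
Q = ΔU + W = 1580 J.
State after step 1: P = 18.4 kPa, V = 110 L, T = 341 K.
Step 2 — Isothermal: T stays 341 K; PV = const ⇒ V₂ = 15.6 L, P₂ = 129 kPa.
ΔU = 0 (ideal gas, T constant).
W = nRT ln(V₂/V₁) = 0.711×8.314×341×ln(0.143) = -3930 J.
Q = ΔU + W = -3930 J.
Net over both steps: W = 1830 J, Q = -2340 J, ΔU = -4170 J.

-2340 J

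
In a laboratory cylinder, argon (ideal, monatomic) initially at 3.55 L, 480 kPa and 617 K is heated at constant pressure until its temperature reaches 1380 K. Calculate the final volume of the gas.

Isobaric: P stays 480 kPa; V/T = const ⇒ T₂ = 1380 K, V₂ = 7.94 L.

7.94 L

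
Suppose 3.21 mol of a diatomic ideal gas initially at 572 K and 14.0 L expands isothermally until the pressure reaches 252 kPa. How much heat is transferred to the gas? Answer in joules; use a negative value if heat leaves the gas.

22400 J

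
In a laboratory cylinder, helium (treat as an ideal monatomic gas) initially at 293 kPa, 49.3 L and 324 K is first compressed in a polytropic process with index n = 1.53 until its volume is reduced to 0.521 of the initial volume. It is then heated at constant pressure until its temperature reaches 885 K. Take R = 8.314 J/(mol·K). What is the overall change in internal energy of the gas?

n = P₁V₁/(RT₁) = 293×49.3/(8.314×324) = 5.36 mol.
Step 1 — Polytropic n=1.53: T₂ = T₁(V₁/V₂)^(n−1) = 324×(1.92)^0.53 = 458 K; P₂ = P₁(V₁/V₂)^n = 795 kPa.
W = (P₁V₁−P₂V₂)/(n−1) = (293×49.3−795×25.7)/0.53 = -11300 J.
ΔU = nCvΔT = 5.36×12.5×(458−324) = 8940 J.
Q = ΔU + W = -2310 J.
State after step 1: P = 795 kPa, V = 25.7 L, T = 458 K.
Step 2 — Isobaric: P stays 795 kPa; V/T = const ⇒ T₂ = 885 K, V₂ = 49.7 L.
W = PΔV = 795×(49.7−25.7) kPa·L = 19000 J.
ΔU = nCvΔT = 5.36×12.5×(885−458) = 28600 J.
Q = ΔU + W = nCpΔT = 47600 J.
Net over both steps: W = 7800 J, Q = 45300 J, ΔU = 37500 J.

37500 J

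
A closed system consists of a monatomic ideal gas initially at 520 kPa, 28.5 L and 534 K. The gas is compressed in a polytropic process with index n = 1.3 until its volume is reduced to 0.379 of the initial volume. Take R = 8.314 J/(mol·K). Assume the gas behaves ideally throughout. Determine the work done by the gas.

-16700 J

n = P₁V₁/(RT₁) = 520×28.5/(8.314×534) = 3.34 mol.
Polytropic n=1.3: T₂ = T₁(V₁/V₂)^(n−1) = 534×(2.64)^0.30 = 714 K; P₂ = P₁(V₁/V₂)^n = 1840 kPa.
W = (P₁V₁−P₂V₂)/(n−1) = (520×28.5−1840×10.8)/0.30 = -16700 J.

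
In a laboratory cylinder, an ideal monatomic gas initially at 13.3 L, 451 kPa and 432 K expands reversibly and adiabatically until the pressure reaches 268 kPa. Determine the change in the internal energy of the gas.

-1690 J

n = P₁V₁/(RT₁) = 451×13.3/(8.314×432) = 1.67 mol.
Adiabatic: T₂/T₁ = (P₂/P₁)^((γ−1)/γ) ⇒ T₂ = 432×(0.594)^0.400 = 351 K; V₂ = 18.2 L.
For an ideal gas ΔU = nCvΔT with Cv = (3/2)R = 12.5 J/(mol·K).
ΔU = 1.67×12.5×(351−432) = -1690 J.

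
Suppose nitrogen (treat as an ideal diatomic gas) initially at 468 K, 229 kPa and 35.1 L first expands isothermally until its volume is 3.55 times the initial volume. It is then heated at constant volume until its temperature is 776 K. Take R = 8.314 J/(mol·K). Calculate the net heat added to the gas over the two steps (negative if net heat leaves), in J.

n = P₁V₁/(RT₁) = 229×35.1/(8.314×468) = 2.07 mol.
Step 1 — Isothermal: T stays 468 K; PV = const ⇒ V₂ = 125 L, P₂ = 64.5 kPa.
ΔU = 0 (ideal gas, T constant).
W = nRT ln(V₂/V₁) = 2.07×8.314×468×ln(3.55) = 10200 J.
Q = ΔU + W = 10200 J.
State after step 1: P = 64.5 kPa, V = 125 L, T = 468 K.
Step 2 — Isochoric: V stays 125 L; P/T = const ⇒ T₂ = 776 K, P₂ = 107 kPa.
W = 0 (no volume change).
ΔU = nCvΔT = 2.07×20.8×(776−468) = 13200 J.
Q = ΔU = 13200 J.
Net over both steps: W = 10200 J, Q = 23400 J, ΔU = 13200 J.

23400 J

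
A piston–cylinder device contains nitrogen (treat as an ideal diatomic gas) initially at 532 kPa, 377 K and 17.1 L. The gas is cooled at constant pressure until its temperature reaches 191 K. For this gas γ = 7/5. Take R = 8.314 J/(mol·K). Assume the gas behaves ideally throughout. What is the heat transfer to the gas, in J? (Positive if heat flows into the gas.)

-15700 J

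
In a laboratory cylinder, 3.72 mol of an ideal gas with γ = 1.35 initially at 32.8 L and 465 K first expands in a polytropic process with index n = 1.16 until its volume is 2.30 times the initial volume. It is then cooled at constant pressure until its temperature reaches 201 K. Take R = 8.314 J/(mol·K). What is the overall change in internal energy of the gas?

-23300 J

P₁ = nRT₁/V₁ = 3.72×8.314×465/32.8 = 438 kPa.
Step 1 — Polytropic n=1.16: T₂ = T₁(V₁/V₂)^(n−1) = 465×(0.435)^0.16 = 407 K; P₂ = P₁(V₁/V₂)^n = 167 kPa.
W = (P₁V₁−P₂V₂)/(n−1) = (438×32.8−167×75.4)/0.16 = 11200 J.
ΔU = nCvΔT = 3.72×23.8×(407−465) = -5130 J.
Q = ΔU + W = 6090 J.
State after step 1: P = 167 kPa, V = 75.4 L, T = 407 K.
Step 2 — Isobaric: P stays 167 kPa; V/T = const ⇒ T₂ = 201 K, V₂ = 37.3 L.
W = PΔV = 167×(37.3−75.4) kPa·L = -6370 J.
ΔU = nCvΔT = 3.72×23.8×(201−407) = -18200 J.
Q = ΔU + W = nCpΔT = -24600 J.
Net over both steps: W = 4840 J, Q = -18500 J, ΔU = -23300 J.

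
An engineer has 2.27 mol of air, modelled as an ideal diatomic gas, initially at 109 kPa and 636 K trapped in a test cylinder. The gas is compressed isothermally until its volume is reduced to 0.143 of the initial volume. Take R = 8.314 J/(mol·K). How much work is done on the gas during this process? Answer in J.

23300 J

V₁ = nRT₁/P₁ = 2.27×8.314×636/109 = 110 L.
Isothermal: T stays 636 K; PV = const ⇒ V₂ = 15.7 L, P₂ = 762 kPa.
W = nRT ln(V₂/V₁) = 2.27×8.314×636×ln(0.143) = -23300 J.
Work done on the gas = −W_by = 23300 J.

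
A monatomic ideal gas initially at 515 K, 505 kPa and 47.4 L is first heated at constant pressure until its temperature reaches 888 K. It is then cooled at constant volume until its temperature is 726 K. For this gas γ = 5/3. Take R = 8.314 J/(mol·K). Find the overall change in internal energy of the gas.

14700 J

n = P₁V₁/(RT₁) = 505×47.4/(8.314×515) = 5.59 mol.
Step 1 — Isobaric: P stays 505 kPa; V/T = const ⇒ T₂ = 888 K, V₂ = 81.7 L.
W = PΔV = 505×(81.7−47.4) kPa·L = 17300 J.
ΔU = nCvΔT = 5.59×12.5×(888−515) = 26000 J.
Q = ΔU + W = nCpΔT = 43300 J.
State after step 1: P = 505 kPa, V = 81.7 L, T = 888 K.
Step 2 — Isochoric: V stays 81.7 L; P/T = const ⇒ T₂ = 726 K, P₂ = 413 kPa.
W = 0 (no volume change).
ΔU = nCvΔT = 5.59×12.5×(726−888) = -11300 J.
Q = ΔU = -11300 J.
Net over both steps: W = 17300 J, Q = 32000 J, ΔU = 14700 J.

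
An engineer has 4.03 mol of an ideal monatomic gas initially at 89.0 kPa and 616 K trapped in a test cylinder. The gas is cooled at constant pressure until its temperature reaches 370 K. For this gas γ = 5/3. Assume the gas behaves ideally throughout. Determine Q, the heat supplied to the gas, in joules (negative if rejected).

-20600 J

V₁ = nRT₁/P₁ = 4.03×8.314×616/89.0 = 232 L.
Isobaric: P stays 89.0 kPa; V/T = const ⇒ T₂ = 370 K, V₂ = 139 L.
W = PΔV = 89.0×(139−232) kPa·L = -8240 J.
ΔU = nCvΔT = 4.03×12.5×(370−616) = -12400 J.
Q = ΔU + W = nCpΔT = -20600 J.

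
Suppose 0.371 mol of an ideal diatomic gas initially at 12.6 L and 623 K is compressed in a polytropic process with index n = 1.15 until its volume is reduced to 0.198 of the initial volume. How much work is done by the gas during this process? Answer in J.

-3520 J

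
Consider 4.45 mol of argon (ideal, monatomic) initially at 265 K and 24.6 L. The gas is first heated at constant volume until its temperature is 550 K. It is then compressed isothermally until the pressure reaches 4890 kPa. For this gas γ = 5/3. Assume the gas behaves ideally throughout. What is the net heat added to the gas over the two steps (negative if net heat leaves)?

P₁ = nRT₁/V₁ = 4.45×8.314×265/24.6 = 399 kPa.
Step 1 — Isochoric: V stays 24.6 L; P/T = const ⇒ T₂ = 550 K, P₂ = 827 kPa.
W = 0 (no volume change).
ΔU = nCvΔT = 4.45×12.5×(550−265) = 15800 J.
Q = ΔU = 15800 J.
State after step 1: P = 827 kPa, V = 24.6 L, T = 550 K.
Step 2 — Isothermal: T stays 550 K; PV = const ⇒ V₂ = 4.16 L, P₂ = 4890 kPa.
ΔU = 0 (ideal gas, T constant).
W = nRT ln(V₂/V₁) = 4.45×8.314×550×ln(0.169) = -36200 J.
Q = ΔU + W = -36200 J.
Net over both steps: W = -36200 J, Q = -20300 J, ΔU = 15800 J.

-20300 J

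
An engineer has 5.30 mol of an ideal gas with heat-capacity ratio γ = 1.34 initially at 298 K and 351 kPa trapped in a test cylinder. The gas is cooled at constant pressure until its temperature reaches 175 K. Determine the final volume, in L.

V₁ = nRT₁/P₁ = 5.30×8.314×298/351 = 37.4 L.
Isobaric: P stays 351 kPa; V/T = const ⇒ T₂ = 175 K, V₂ = 22.0 L.

22.0 L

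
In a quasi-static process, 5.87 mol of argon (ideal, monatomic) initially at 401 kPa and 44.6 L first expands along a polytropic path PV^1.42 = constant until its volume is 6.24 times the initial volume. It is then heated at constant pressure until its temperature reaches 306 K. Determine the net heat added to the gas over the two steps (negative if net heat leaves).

25100 J

T₁ = P₁V₁/(nR) = 401×44.6/(5.87×8.314) = 366 K.
Step 1 — Polytropic n=1.42: T₂ = T₁(V₁/V₂)^(n−1) = 366×(0.160)^0.42 = 170 K; P₂ = P₁(V₁/V₂)^n = 29.8 kPa.
W = (P₁V₁−P₂V₂)/(n−1) = (401×44.6−29.8×278)/0.42 = 22800 J.
ΔU = nCvΔT = 5.87×12.5×(170−366) = -14400 J.
Q = ΔU + W = 8450 J.
State after step 1: P = 29.8 kPa, V = 278 L, T = 170 K.
Step 2 — Isobaric: P stays 29.8 kPa; V/T = const ⇒ T₂ = 306 K, V₂ = 501 L.
W = PΔV = 29.8×(501−278) kPa·L = 6640 J.
ΔU = nCvΔT = 5.87×12.5×(306−170) = 9970 J.
Q = ΔU + W = nCpΔT = 16600 J.
Net over both steps: W = 29500 J, Q = 25100 J, ΔU = -4430 J.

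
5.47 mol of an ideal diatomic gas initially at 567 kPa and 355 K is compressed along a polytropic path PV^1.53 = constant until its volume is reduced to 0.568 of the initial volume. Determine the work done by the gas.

-10600 J

V₁ = nRT₁/P₁ = 5.47×8.314×355/567 = 28.5 L.
Polytropic n=1.53: T₂ = T₁(V₁/V₂)^(n−1) = 355×(1.76)^0.53 = 479 K; P₂ = P₁(V₁/V₂)^n = 1350 kPa.
W = (P₁V₁−P₂V₂)/(n−1) = (567×28.5−1350×16.2)/0.53 = -10600 J.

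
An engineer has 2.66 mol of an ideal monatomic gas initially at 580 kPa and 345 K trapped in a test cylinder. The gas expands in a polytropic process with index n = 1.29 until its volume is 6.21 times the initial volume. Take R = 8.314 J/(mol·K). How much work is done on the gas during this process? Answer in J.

-10800 J

V₁ = nRT₁/P₁ = 2.66×8.314×345/580 = 13.2 L.
Polytropic n=1.29: T₂ = T₁(V₁/V₂)^(n−1) = 345×(0.161)^0.29 = 203 K; P₂ = P₁(V₁/V₂)^n = 55.0 kPa.
W = (P₁V₁−P₂V₂)/(n−1) = (580×13.2−55.0×81.7)/0.29 = 10800 J.
Work done on the gas = −W_by = -10800 J.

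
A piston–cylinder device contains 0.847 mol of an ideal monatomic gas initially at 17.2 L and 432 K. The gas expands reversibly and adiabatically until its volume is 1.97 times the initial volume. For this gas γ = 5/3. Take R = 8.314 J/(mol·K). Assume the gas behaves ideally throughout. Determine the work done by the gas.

1660 J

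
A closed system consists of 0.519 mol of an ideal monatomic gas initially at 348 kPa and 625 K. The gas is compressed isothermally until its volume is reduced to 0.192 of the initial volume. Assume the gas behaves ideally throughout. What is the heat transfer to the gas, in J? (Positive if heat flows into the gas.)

-4450 J

V₁ = nRT₁/P₁ = 0.519×8.314×625/348 = 7.75 L.
Isothermal: T stays 625 K; PV = const ⇒ V₂ = 1.49 L, P₂ = 1810 kPa.
ΔU = 0 (ideal gas, T constant).
W = nRT ln(V₂/V₁) = 0.519×8.314×625×ln(0.192) = -4450 J.
Q = ΔU + W = -4450 J.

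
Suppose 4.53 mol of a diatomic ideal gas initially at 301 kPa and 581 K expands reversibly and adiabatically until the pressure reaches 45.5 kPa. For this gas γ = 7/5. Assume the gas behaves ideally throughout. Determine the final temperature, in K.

339 K

V₁ = nRT₁/P₁ = 4.53×8.314×581/301 = 72.7 L.
Adiabatic: T₂/T₁ = (P₂/P₁)^((γ−1)/γ) ⇒ T₂ = 581×(0.151)^0.286 = 339 K; V₂ = 280 L.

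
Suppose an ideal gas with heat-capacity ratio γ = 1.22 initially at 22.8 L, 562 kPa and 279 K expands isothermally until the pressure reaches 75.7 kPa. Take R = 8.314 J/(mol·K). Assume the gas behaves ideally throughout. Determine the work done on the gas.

-25700 J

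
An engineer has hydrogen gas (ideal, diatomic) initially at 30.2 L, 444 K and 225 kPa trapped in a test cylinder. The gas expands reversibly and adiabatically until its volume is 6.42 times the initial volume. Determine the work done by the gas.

n = P₁V₁/(RT₁) = 225×30.2/(8.314×444) = 1.84 mol.
Adiabatic: TV^(γ−1) = const ⇒ T₂ = 444×(0.156)^0.400 = 211 K; PV^γ = const ⇒ P₂ = 16.7 kPa.
ΔU = nCvΔT = 1.84×20.8×(211−444) = -8910 J.
Q = 0 for an adiabatic process, so W = −ΔU = 8910 J.

8910 J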